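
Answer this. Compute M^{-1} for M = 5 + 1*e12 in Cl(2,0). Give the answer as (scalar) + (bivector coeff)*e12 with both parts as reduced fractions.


M = 5 + 1*e12, where e12^2 = -1.
Since M commutes with its reverse ~M = a - b*e12, M * ~M = a^2 - b^2*e12^2 = a^2 + b^2.
So M^{-1} = ~M / (a^2 + b^2) = (a - b*e12)/(a^2 + b^2).
a^2 + b^2 = 25 + 1 = 26
Scalar part = 5/26 = 5/26
Bivector coeff = -1/26 = -1/26
M^{-1} = 5/26 - 1/26*e12


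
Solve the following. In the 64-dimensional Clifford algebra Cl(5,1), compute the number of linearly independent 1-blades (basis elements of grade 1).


Number of grade-k basis blades in Cl(p,q) with n = p + q is C(n, k).
n = 5 + 1 = 6
C(6, 1) = 6! / (1! * 5!)
= 720 / (1 * 120)
= 6


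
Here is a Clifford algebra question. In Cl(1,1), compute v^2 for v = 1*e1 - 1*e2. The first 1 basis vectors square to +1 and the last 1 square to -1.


v^2 = sum of c_i^2 * e_i^2
Positive signature terms (e_i^2 = +1): 1^2 = 1
Negative signature terms (e_j^2 = -1): (-1)^2 = 1
v^2 = 1 - 1 = 0


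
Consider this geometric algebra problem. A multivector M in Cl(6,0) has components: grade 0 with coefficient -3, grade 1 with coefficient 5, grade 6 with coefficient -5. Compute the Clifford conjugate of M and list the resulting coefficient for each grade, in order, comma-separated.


Clifford conjugate sign for grade k: (-1)^(k(k+1)/2)
Grade 0: (-1)^(0*1/2) = (-1)^0 = 1, coeff -3 -> -3
Grade 1: (-1)^(1*2/2) = (-1)^1 = -1, coeff 5 -> -5
Grade 6: (-1)^(6*7/2) = (-1)^21 = -1, coeff -5 -> 5
Conjugated coefficients: -3, -5, 5


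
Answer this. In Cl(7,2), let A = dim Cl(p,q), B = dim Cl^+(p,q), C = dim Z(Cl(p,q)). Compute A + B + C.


n = 7 + 2 = 9
Total dim = 2^9 = 512
Even subalgebra dim = 2^8 = 256
n is odd, so center dim = 2
Sum = 512 + 256 + 2 = 770


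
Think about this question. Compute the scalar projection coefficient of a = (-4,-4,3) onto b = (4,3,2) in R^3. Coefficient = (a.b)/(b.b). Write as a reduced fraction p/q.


Projection coefficient = (a . b) / (b . b)
a . b = (-4)*4 + (-4)*3 + 3*2
= -16 + (-12) + 6 = -22
b . b = 4^2 + 3^2 + 2^2
= 16 + 9 + 4 = 29
Coefficient = -22/29
In lowest terms: -22/29


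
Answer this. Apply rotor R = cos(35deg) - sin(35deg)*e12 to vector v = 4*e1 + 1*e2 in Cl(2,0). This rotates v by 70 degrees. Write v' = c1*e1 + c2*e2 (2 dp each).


Rotor R = cos(35deg) - sin(35deg)*e12
Rotation angle theta = 2 * 35 = 70 degrees
v' = R*v*~R rotates v by theta.
cos(70deg) = 0.3420, sin(70deg) = 0.9397
v'_1 = 4*cos(70deg) - 1*sin(70deg)
= 4*0.3420 - 1*0.9397
= 0.43
v'_2 = 4*sin(70deg) + 1*cos(70deg)
= 4*0.9397 + 1*0.3420
= 4.10
v' = 0.43*e1 + 4.10*e2


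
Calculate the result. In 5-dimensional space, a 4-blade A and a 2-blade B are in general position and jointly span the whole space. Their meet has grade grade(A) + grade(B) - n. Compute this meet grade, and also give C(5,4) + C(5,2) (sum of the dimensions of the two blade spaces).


Meet grade = grade(A) + grade(B) - n
= 4 + 2 - 5 = 1
C(5,4) = 5
C(5,2) = 10
dim_A + dim_B = 5 + 10 = 15


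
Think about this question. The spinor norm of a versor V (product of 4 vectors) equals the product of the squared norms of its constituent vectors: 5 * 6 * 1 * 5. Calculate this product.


Spinor norm N(V) = |v1|^2 * |v2|^2 * ... * |v4|^2
= 5 * 6 * 1 * 5
Running product: 5, 30, 30, 150
N(V) = 150


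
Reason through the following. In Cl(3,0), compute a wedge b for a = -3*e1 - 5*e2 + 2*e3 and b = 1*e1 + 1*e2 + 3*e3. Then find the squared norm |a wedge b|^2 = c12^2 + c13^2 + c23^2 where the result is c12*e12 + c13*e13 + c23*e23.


a wedge b = (a1*b2 - a2*b1)*e12 + (a1*b3 - a3*b1)*e13 + (a2*b3 - a3*b2)*e23
e12 coeff: (-3)*1 - (-5)*1 = -3 - (-5) = 2
e13 coeff: (-3)*3 - 2*1 = -9 - 2 = -11
e23 coeff: (-5)*3 - 2*1 = -15 - 2 = -17
|a wedge b|^2 = 2^2 + (-11)^2 + (-17)^2
= 4 + 121 + 289
= 414


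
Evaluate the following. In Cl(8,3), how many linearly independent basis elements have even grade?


Even subalgebra dimension = 2^(n-1)
n = 8 + 3 = 11
2^(11 - 1) = 2^10 = 1024
Verification: sum of C(11,k) for even k = 1 + 55 + 330 + 462 + 165 + 11 = 1024
Result = 1024


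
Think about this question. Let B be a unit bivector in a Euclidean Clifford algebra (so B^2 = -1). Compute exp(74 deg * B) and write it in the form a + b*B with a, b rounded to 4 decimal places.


For a unit bivector B with B^2 = -1, the exponential series gives
e^(theta*B) = cos(theta) + sin(theta)*B (the GA analogue of Euler's formula).
theta = 74 degrees = 1.291544 rad
cos(74 deg) = 0.2756
sin(74 deg) = 0.9613
exp(theta*B) = 0.2756 + 0.9613*B


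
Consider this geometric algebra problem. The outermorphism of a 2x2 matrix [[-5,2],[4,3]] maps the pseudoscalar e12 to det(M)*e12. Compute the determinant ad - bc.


The outermorphism of a linear map f sends e1^e2 to f(e1)^f(e2).
f(e1) = -5*e1 + 4*e2
f(e2) = 2*e1 + 3*e2
f(e1) ^ f(e2) = (-5*e1 + 4*e2) ^ (2*e1 + 3*e2)
= (-5)*3*e12 + 4*2*e21
= (-15 - 8)*e12
= -23*e12
Coefficient = -23


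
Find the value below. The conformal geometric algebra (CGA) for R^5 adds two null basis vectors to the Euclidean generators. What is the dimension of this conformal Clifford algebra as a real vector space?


The conformal model of R^5 uses Cl(6,1): the 5 Euclidean generators plus two extra orthogonal generators e+ (e+^2 = +1) and e- (e-^2 = -1), from which the null vectors e0, einf are built.
Number of generators m = 5 + 2 = 7.
dim Cl(p,q) = 2^m = 2^7 = 128


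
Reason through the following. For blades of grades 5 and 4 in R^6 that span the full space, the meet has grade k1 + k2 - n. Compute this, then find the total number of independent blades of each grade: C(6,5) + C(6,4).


Meet grade = grade(A) + grade(B) - n
= 5 + 4 - 6 = 3
C(6,5) = 6
C(6,4) = 15
dim_A + dim_B = 6 + 15 = 21


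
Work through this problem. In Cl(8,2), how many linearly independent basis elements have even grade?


Even subalgebra dimension = 2^(n-1)
n = 8 + 2 = 10
2^(10 - 1) = 2^9 = 512
Verification: sum of C(10,k) for even k = 1 + 45 + 210 + 210 + 45 + 1 = 512
Result = 512


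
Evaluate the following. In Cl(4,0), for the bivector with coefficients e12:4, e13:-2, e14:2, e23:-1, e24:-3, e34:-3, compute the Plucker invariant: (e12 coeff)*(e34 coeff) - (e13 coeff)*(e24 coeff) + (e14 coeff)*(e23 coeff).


Plucker relation: af - be + cd
a*f = 4*(-3) = -12
b*e = (-2)*(-3) = 6
c*d = 2*(-1) = -2
af - be + cd = -12 - 6 + (-2)
= -20


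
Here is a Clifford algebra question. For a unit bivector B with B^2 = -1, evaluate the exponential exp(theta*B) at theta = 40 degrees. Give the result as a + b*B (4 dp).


For a unit bivector B with B^2 = -1, the exponential series gives
e^(theta*B) = cos(theta) + sin(theta)*B (the GA analogue of Euler's formula).
theta = 40 degrees = 0.698132 rad
cos(40 deg) = 0.7660
sin(40 deg) = 0.6428
exp(theta*B) = 0.7660 + 0.6428*B


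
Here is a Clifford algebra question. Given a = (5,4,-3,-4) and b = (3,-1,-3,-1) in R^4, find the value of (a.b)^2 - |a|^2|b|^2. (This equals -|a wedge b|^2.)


a . b = 5*3 + 4*(-1) + (-3)*(-3) + (-4)*(-1)
= 15 + (-4) + 9 + 4 = 24
|a|^2 = 5^2 + 4^2 + (-3)^2 + (-4)^2 = 66
|b|^2 = 3^2 + (-1)^2 + (-3)^2 + (-1)^2 = 20
(a.b)^2 = 24^2 = 576
|a|^2 * |b|^2 = 66 * 20 = 1320
Result = 576 - 1320 = -744


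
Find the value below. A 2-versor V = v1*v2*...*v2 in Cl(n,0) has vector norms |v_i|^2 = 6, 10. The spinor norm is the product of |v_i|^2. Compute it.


Spinor norm N(V) = |v1|^2 * |v2|^2 * ... * |v2|^2
= 6 * 10
Running product: 6, 60
N(V) = 60


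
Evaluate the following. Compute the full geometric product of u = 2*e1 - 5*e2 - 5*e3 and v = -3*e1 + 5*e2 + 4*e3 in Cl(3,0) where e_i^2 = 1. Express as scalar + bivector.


In Cl(3,0): e_i^2 = 1, e_ie_j = -e_je_i for i != j.
Scalar part = u . v = 2*(-3) + (-5)*5 + (-5)*4
= -6 + (-25) + (-20) = -51
e12 coeff = 2*5 - (-5)*(-3) = 10 - 15 = -5
e13 coeff = 2*4 - (-5)*(-3) = 8 - 15 = -7
e23 coeff = (-5)*4 - (-5)*5 = -20 - (-25) = 5
uv = -51 - 5*e12 - 7*e13 + 5*e23


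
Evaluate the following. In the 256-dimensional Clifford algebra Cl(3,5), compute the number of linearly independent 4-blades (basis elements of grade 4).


Number of grade-k basis blades in Cl(p,q) with n = p + q is C(n, k).
n = 3 + 5 = 8
C(8, 4) = 8! / (4! * 4!)
= 40320 / (24 * 24)
= 70


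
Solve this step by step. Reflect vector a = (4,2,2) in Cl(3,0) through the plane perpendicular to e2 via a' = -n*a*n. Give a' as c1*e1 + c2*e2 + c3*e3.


Reflection formula: a' = -n*a*n, with n = e2 (unit vector, n^2 = 1).
For reflection through hyperplane perp to e2:
The component along e2 flips sign, others stay.
a = (4, 2, 2)
a' = (4, -2, 2)
a' = 4*e1 - 2*e2 + 2*e3


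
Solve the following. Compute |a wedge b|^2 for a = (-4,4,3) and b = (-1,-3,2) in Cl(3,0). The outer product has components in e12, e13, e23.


a wedge b = (a1*b2 - a2*b1)*e12 + (a1*b3 - a3*b1)*e13 + (a2*b3 - a3*b2)*e23
e12 coeff: (-4)*(-3) - 4*(-1) = 12 - (-4) = 16
e13 coeff: (-4)*2 - 3*(-1) = -8 - (-3) = -5
e23 coeff: 4*2 - 3*(-3) = 8 - (-9) = 17
|a wedge b|^2 = 16^2 + (-5)^2 + 17^2
= 256 + 25 + 289
= 570


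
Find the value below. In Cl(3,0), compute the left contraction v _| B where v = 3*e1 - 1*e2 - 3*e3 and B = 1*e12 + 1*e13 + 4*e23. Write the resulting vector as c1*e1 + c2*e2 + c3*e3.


Left contraction v _| B = <vB>_1 (grade-1 part of the geometric product vB).
Using e1_|e12 = e2, e2_|e12 = -e1, e1_|e13 = e3, e3_|e13 = -e1, e2_|e23 = e3, e3_|e23 = -e2:
e1 coeff: -v2*b12 - v3*b13 = -(-1)*(1) - (-3)*(1) = 4
e2 coeff: v1*b12 - v3*b23 = (3)*(1) - (-3)*(4) = 15
e3 coeff: v1*b13 + v2*b23 = (3)*(1) + (-1)*(4) = -1
v _| B = 4*e1 + 15*e2 - 1*e3


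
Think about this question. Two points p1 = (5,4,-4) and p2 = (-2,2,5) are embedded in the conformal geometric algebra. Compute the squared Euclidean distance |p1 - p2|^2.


p1 - p2 = (7, 2, -9)
|p1 - p2|^2 = 7^2 + 2^2 + (-9)^2
= 49 + 4 + 81
= 134


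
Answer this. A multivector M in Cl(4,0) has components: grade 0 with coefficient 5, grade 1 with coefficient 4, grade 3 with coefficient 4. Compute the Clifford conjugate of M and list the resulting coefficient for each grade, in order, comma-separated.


Clifford conjugate sign for grade k: (-1)^(k(k+1)/2)
Grade 0: (-1)^(0*1/2) = (-1)^0 = 1, coeff 5 -> 5
Grade 1: (-1)^(1*2/2) = (-1)^1 = -1, coeff 4 -> -4
Grade 3: (-1)^(3*4/2) = (-1)^6 = 1, coeff 4 -> 4
Conjugated coefficients: 5, -4, 4


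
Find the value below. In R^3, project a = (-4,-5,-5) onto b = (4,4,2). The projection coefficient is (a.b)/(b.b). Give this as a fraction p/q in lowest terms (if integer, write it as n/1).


Projection coefficient = (a . b) / (b . b)
a . b = (-4)*4 + (-5)*4 + (-5)*2
= -16 + (-20) + (-10) = -46
b . b = 4^2 + 4^2 + 2^2
= 16 + 16 + 4 = 36
Coefficient = -46/36
In lowest terms: -23/18


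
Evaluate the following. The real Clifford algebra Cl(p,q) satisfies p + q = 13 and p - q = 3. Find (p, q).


We need p + q = 13 and p - q = 3.
Adding: 2p = 13 + 3 = 16, so p = 8.
Then q = 13 - 8 = 5.
(p, q) = (8, 5)


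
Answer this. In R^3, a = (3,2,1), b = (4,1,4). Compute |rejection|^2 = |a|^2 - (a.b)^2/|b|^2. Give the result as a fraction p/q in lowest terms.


|a|^2 = 3^2 + 2^2 + 1^2 = 14
|b|^2 = 4^2 + 1^2 + 4^2 = 33
a . b = 3*4 + 2*1 + 1*4 = 18
(a.b)^2 = 18^2 = 324
|rej|^2 = 14 - 324/33
= (462 - 324)/33
= 138/33
In lowest terms: 46/11


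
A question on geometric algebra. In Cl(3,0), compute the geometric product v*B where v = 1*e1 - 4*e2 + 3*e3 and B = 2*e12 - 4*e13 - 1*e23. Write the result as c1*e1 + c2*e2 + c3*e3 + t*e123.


vB has grade-1 (vector) and grade-3 (trivector) parts: vB = (v _| B) + (v ^ B).
Vector part <vB>_1:
  e1: -v2*b12 - v3*b13 = -(-4)*(2) - (3)*(-4) = 20
  e2: v1*b12 - v3*b23 = (1)*(2) - (3)*(-1) = 5
  e3: v1*b13 + v2*b23 = (1)*(-4) + (-4)*(-1) = 0
Trivector part <vB>_3:
  e123: v1*b23 - v2*b13 + v3*b12 = (1)*(-1) - (-4)*(-4) + (3)*(2) = -11
vB = 20*e1 + 5*e2 + 0*e3 - 11*e123


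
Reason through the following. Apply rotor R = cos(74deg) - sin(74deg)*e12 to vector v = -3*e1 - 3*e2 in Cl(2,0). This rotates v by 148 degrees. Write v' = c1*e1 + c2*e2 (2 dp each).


Rotor R = cos(74deg) - sin(74deg)*e12
Rotation angle theta = 2 * 74 = 148 degrees
v' = R*v*~R rotates v by theta.
cos(148deg) = -0.8480, sin(148deg) = 0.5299
v'_1 = -3*cos(148deg) - (-3)*sin(148deg)
= -3*(-0.8480) - (-3)*0.5299
= 4.13
v'_2 = -3*sin(148deg) + (-3)*cos(148deg)
= -3*0.5299 + (-3)*(-0.8480)
= 0.95
v' = 4.13*e1 + 0.95*e2


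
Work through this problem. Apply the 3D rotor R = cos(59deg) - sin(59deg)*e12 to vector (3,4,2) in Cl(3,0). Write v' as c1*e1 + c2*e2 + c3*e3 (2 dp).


Rotor R = cos(59deg) - sin(59deg)*e12
Rotation angle theta = 2 * 59 = 118 degrees in the e12 plane (e1 -> e2).
The component perpendicular to the plane (e3) is invariant: v'_3 = v3 = 2.00
cos(118deg) = -0.4695, sin(118deg) = 0.8829
v'_1 = v1*cos(theta) - v2*sin(theta) = 3*(-0.4695) - 4*0.8829 = -4.94
v'_2 = v1*sin(theta) + v2*cos(theta) = 3*0.8829 + 4*(-0.4695) = 0.77
v' = -4.94*e1 + 0.77*e2 + 2.00*e3


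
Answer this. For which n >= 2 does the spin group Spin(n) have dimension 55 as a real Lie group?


dim Spin(n) = dim so(n) = n(n-1)/2.
Solve n(n-1)/2 = 55, i.e. n^2 - n - 110 = 0.
Discriminant = 1 + 8*55 = 441
n = (1 + sqrt(441))/2 = (1 + 21)/2 = 11


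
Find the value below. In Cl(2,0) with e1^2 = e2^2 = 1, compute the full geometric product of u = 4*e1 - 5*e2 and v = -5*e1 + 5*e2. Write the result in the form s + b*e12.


Expand: (4*e1 - 5*e2)(-5*e1 + 5*e2)
= 4*(-5)*e1e1 + 4*5*e1e2 + (-5)*(-5)*e2e1 + (-5)*5*e2e2
Using e1^2 = e2^2 = 1, e2e1 = -e1e2:
Scalar part s = 4*(-5) + (-5)*5 = -20 + (-25) = -45
Bivector part b = 4*5 - (-5)*(-5) = 20 - 25 = -5
uv = -45 - 5*e12


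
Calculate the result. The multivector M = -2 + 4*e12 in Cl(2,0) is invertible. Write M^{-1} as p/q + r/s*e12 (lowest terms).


M = -2 + 4*e12, where e12^2 = -1.
Since M commutes with its reverse ~M = a - b*e12, M * ~M = a^2 - b^2*e12^2 = a^2 + b^2.
So M^{-1} = ~M / (a^2 + b^2) = (a - b*e12)/(a^2 + b^2).
a^2 + b^2 = 4 + 16 = 20
Scalar part = -2/20 = -1/10
Bivector coeff = -4/20 = -1/5
M^{-1} = -1/10 - 1/5*e12


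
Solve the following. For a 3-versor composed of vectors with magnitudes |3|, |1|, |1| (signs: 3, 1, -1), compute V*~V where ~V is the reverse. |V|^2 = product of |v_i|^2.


Each vector v_i has |v_i|^2 = s_i^2
Squared scales: 3^2 = 9, 1^2 = 1, (-1)^2 = 1
|V|^2 = 9 * 1 * 1
= 9


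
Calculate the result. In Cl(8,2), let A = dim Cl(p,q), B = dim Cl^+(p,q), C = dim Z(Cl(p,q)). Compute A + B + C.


n = 8 + 2 = 10
Total dim = 2^10 = 1024
Even subalgebra dim = 2^9 = 512
n is even, so center dim = 1
Sum = 1024 + 512 + 1 = 1537


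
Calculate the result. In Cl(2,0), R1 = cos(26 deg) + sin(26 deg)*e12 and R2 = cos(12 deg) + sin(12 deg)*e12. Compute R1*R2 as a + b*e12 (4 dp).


Same-plane rotors commute and their half-angles add:
R1*R2 = cos(a1 + a2) + sin(a1 + a2)*e12.
a1 + a2 = 26 + 12 = 38 deg
cos(38 deg) = 0.7880
sin(38 deg) = 0.6157
R1*R2 = 0.7880 + 0.6157*e12


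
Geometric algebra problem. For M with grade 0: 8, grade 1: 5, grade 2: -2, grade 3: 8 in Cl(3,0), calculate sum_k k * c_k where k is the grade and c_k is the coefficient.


Grade-weighted sum = sum of grade_k * coefficient_k
0*8 = 0
1*5 = 5
2*(-2) = -4
3*8 = 24
Total = 0 + 5 + (-4) + 24 = 25


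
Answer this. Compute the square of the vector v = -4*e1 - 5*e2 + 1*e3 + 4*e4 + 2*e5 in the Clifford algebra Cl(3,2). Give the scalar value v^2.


v^2 = sum of c_i^2 * e_i^2
Positive signature terms (e_i^2 = +1): (-4)^2 + (-5)^2 + 1^2 = 42
Negative signature terms (e_j^2 = -1): 4^2 + 2^2 = 20
v^2 = 42 - 20 = 22


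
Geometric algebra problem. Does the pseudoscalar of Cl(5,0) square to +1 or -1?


The pseudoscalar I = e1...e_n (product of all n generators) of Cl(p,q) satisfies I^2 = (-1)^(q + n(n-1)/2).
p = 5, q = 0, n = p + q = 5
n(n-1)/2 = 5 * 4 / 2 = 10
Exponent = q + n(n-1)/2 = 0 + 10 = 10
I^2 = (-1)^10 = +1


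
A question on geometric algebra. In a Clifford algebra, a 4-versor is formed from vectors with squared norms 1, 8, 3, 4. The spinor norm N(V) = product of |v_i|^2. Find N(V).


Spinor norm N(V) = |v1|^2 * |v2|^2 * ... * |v4|^2
= 1 * 8 * 3 * 4
Running product: 1, 8, 24, 96
N(V) = 96


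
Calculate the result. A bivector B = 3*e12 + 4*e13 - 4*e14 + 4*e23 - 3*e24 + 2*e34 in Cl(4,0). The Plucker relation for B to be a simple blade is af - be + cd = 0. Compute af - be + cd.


Plucker relation: af - be + cd
a*f = 3*2 = 6
b*e = 4*(-3) = -12
c*d = (-4)*4 = -16
af - be + cd = 6 - (-12) + (-16)
= 2


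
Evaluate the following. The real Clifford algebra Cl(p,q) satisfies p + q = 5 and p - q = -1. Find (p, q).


We need p + q = 5 and p - q = -1.
Adding: 2p = 5 + (-1) = 4, so p = 2.
Then q = 5 - 2 = 3.
(p, q) = (2, 3)


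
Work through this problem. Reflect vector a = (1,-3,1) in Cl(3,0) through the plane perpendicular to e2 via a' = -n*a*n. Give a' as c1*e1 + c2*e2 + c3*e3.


Reflection formula: a' = -n*a*n, with n = e2 (unit vector, n^2 = 1).
For reflection through hyperplane perp to e2:
The component along e2 flips sign, others stay.
a = (1, -3, 1)
a' = (1, 3, 1)
a' = 1*e1 + 3*e2 + 1*e3


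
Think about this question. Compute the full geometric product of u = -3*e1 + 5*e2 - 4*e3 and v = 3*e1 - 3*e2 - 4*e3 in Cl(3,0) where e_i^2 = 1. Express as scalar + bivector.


In Cl(3,0): e_i^2 = 1, e_ie_j = -e_je_i for i != j.
Scalar part = u . v = (-3)*3 + 5*(-3) + (-4)*(-4)
= -9 + (-15) + 16 = -8
e12 coeff = (-3)*(-3) - 5*3 = 9 - 15 = -6
e13 coeff = (-3)*(-4) - (-4)*3 = 12 - (-12) = 24
e23 coeff = 5*(-4) - (-4)*(-3) = -20 - 12 = -32
uv = -8 - 6*e12 + 24*e13 - 32*e23


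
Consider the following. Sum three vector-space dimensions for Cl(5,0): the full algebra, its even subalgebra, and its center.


n = 5 + 0 = 5
Total dim = 2^5 = 32
Even subalgebra dim = 2^4 = 16
n is odd, so center dim = 2
Sum = 32 + 16 + 2 = 50


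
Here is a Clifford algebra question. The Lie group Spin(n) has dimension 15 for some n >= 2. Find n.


dim Spin(n) = dim so(n) = n(n-1)/2.
Solve n(n-1)/2 = 15, i.e. n^2 - n - 30 = 0.
Discriminant = 1 + 8*15 = 121
n = (1 + sqrt(121))/2 = (1 + 11)/2 = 6


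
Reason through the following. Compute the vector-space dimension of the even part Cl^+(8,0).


Even subalgebra dimension = 2^(n-1)
n = 8 + 0 = 8
2^(8 - 1) = 2^7 = 128
Verification: sum of C(8,k) for even k = 1 + 28 + 70 + 28 + 1 = 128
Result = 128


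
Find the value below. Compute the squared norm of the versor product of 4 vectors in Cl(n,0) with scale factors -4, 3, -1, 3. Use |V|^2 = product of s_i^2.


Each vector v_i has |v_i|^2 = s_i^2
Squared scales: (-4)^2 = 16, 3^2 = 9, (-1)^2 = 1, 3^2 = 9
|V|^2 = 16 * 9 * 1 * 9
= 1296


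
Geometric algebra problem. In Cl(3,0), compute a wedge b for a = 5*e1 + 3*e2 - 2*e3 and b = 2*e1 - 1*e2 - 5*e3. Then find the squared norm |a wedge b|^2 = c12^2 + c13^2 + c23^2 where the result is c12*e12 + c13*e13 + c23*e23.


a wedge b = (a1*b2 - a2*b1)*e12 + (a1*b3 - a3*b1)*e13 + (a2*b3 - a3*b2)*e23
e12 coeff: 5*(-1) - 3*2 = -5 - 6 = -11
e13 coeff: 5*(-5) - (-2)*2 = -25 - (-4) = -21
e23 coeff: 3*(-5) - (-2)*(-1) = -15 - 2 = -17
|a wedge b|^2 = (-11)^2 + (-21)^2 + (-17)^2
= 121 + 441 + 289
= 851


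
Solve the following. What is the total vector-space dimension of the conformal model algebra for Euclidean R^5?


The conformal model of R^5 uses Cl(6,1): the 5 Euclidean generators plus two extra orthogonal generators e+ (e+^2 = +1) and e- (e-^2 = -1), from which the null vectors e0, einf are built.
Number of generators m = 5 + 2 = 7.
dim Cl(p,q) = 2^m = 2^7 = 128


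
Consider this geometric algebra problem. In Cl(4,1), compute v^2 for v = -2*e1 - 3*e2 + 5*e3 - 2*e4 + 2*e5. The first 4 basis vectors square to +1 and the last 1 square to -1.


v^2 = sum of c_i^2 * e_i^2
Positive signature terms (e_i^2 = +1): (-2)^2 + (-3)^2 + 5^2 + (-2)^2 = 42
Negative signature terms (e_j^2 = -1): 2^2 = 4
v^2 = 42 - 4 = 38


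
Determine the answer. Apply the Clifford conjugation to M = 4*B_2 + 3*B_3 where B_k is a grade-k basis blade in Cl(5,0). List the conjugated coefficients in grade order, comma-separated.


Clifford conjugate sign for grade k: (-1)^(k(k+1)/2)
Grade 2: (-1)^(2*3/2) = (-1)^3 = -1, coeff 4 -> -4
Grade 3: (-1)^(3*4/2) = (-1)^6 = 1, coeff 3 -> 3
Conjugated coefficients: -4, 3


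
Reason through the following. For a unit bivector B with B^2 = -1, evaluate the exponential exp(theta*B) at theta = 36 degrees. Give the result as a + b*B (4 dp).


For a unit bivector B with B^2 = -1, the exponential series gives
e^(theta*B) = cos(theta) + sin(theta)*B (the GA analogue of Euler's formula).
theta = 36 degrees = 0.628319 rad
cos(36 deg) = 0.8090
sin(36 deg) = 0.5878
exp(theta*B) = 0.8090 + 0.5878*B


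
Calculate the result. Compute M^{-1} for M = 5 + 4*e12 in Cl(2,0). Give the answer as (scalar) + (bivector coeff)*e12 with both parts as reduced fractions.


M = 5 + 4*e12, where e12^2 = -1.
Since M commutes with its reverse ~M = a - b*e12, M * ~M = a^2 - b^2*e12^2 = a^2 + b^2.
So M^{-1} = ~M / (a^2 + b^2) = (a - b*e12)/(a^2 + b^2).
a^2 + b^2 = 25 + 16 = 41
Scalar part = 5/41 = 5/41
Bivector coeff = -4/41 = -4/41
M^{-1} = 5/41 - 4/41*e12


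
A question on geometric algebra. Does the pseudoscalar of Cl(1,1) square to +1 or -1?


The pseudoscalar I = e1...e_n (product of all n generators) of Cl(p,q) satisfies I^2 = (-1)^(q + n(n-1)/2).
p = 1, q = 1, n = p + q = 2
n(n-1)/2 = 2 * 1 / 2 = 1
Exponent = q + n(n-1)/2 = 1 + 1 = 2
I^2 = (-1)^2 = +1


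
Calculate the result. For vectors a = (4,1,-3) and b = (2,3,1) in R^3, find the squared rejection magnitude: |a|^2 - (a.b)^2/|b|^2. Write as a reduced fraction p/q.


|a|^2 = 4^2 + 1^2 + (-3)^2 = 26
|b|^2 = 2^2 + 3^2 + 1^2 = 14
a . b = 4*2 + 1*3 + (-3)*1 = 8
(a.b)^2 = 8^2 = 64
|rej|^2 = 26 - 64/14
= (364 - 64)/14
= 300/14
In lowest terms: 150/7


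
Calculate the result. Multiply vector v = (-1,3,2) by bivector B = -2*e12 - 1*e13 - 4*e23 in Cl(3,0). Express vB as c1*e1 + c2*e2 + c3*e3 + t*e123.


vB has grade-1 (vector) and grade-3 (trivector) parts: vB = (v _| B) + (v ^ B).
Vector part <vB>_1:
  e1: -v2*b12 - v3*b13 = -(3)*(-2) - (2)*(-1) = 8
  e2: v1*b12 - v3*b23 = (-1)*(-2) - (2)*(-4) = 10
  e3: v1*b13 + v2*b23 = (-1)*(-1) + (3)*(-4) = -11
Trivector part <vB>_3:
  e123: v1*b23 - v2*b13 + v3*b12 = (-1)*(-4) - (3)*(-1) + (2)*(-2) = 3
vB = 8*e1 + 10*e2 - 11*e3 + 3*e123


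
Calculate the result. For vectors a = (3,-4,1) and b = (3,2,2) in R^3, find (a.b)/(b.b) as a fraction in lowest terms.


Projection coefficient = (a . b) / (b . b)
a . b = 3*3 + (-4)*2 + 1*2
= 9 + (-8) + 2 = 3
b . b = 3^2 + 2^2 + 2^2
= 9 + 4 + 4 = 17
Coefficient = 3/17
In lowest terms: 3/17


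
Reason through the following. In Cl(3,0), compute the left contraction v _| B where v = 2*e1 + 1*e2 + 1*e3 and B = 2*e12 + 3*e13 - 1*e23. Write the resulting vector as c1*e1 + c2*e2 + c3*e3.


Left contraction v _| B = <vB>_1 (grade-1 part of the geometric product vB).
Using e1_|e12 = e2, e2_|e12 = -e1, e1_|e13 = e3, e3_|e13 = -e1, e2_|e23 = e3, e3_|e23 = -e2:
e1 coeff: -v2*b12 - v3*b13 = -(1)*(2) - (1)*(3) = -5
e2 coeff: v1*b12 - v3*b23 = (2)*(2) - (1)*(-1) = 5
e3 coeff: v1*b13 + v2*b23 = (2)*(3) + (1)*(-1) = 5
v _| B = -5*e1 + 5*e2 + 5*e3


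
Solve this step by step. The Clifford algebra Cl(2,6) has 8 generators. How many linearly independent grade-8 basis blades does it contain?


Number of grade-k basis blades in Cl(p,q) with n = p + q is C(n, k).
n = 2 + 6 = 8
C(8, 8) = 8! / (8! * 0!)
= 40320 / (40320 * 1)
= 1


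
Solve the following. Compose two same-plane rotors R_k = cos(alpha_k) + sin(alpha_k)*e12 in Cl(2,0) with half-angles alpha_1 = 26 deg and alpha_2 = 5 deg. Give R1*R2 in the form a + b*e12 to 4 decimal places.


Same-plane rotors commute and their half-angles add:
R1*R2 = cos(a1 + a2) + sin(a1 + a2)*e12.
a1 + a2 = 26 + 5 = 31 deg
cos(31 deg) = 0.8572
sin(31 deg) = 0.5150
R1*R2 = 0.8572 + 0.5150*e12


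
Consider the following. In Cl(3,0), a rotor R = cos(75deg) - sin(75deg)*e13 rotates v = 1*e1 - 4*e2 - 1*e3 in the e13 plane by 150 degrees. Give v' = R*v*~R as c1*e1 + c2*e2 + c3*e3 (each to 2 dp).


Rotor R = cos(75deg) - sin(75deg)*e13
Rotation angle theta = 2 * 75 = 150 degrees in the e13 plane (e1 -> e3).
The component perpendicular to the plane (e2) is invariant: v'_2 = v2 = -4.00
cos(150deg) = -0.8660, sin(150deg) = 0.5000
v'_1 = v1*cos(theta) - v3*sin(theta) = 1*(-0.8660) - (-1)*0.5000 = -0.37
v'_3 = v1*sin(theta) + v3*cos(theta) = 1*0.5000 + (-1)*(-0.8660) = 1.37
v' = -0.37*e1 - 4.00*e2 + 1.37*e3


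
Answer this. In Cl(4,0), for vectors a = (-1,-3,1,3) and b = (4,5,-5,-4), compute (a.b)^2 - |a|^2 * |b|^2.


a . b = (-1)*4 + (-3)*5 + 1*(-5) + 3*(-4)
= -4 + (-15) + (-5) + (-12) = -36
|a|^2 = (-1)^2 + (-3)^2 + 1^2 + 3^2 = 20
|b|^2 = 4^2 + 5^2 + (-5)^2 + (-4)^2 = 82
(a.b)^2 = (-36)^2 = 1296
|a|^2 * |b|^2 = 20 * 82 = 1640
Result = 1296 - 1640 = -344


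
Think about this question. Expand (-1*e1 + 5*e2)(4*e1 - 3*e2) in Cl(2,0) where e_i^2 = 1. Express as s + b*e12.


Expand: (-1*e1 + 5*e2)(4*e1 - 3*e2)
= (-1)*4*e1e1 + (-1)*(-3)*e1e2 + 5*4*e2e1 + 5*(-3)*e2e2
Using e1^2 = e2^2 = 1, e2e1 = -e1e2:
Scalar part s = (-1)*4 + 5*(-3) = -4 + (-15) = -19
Bivector part b = (-1)*(-3) - 5*4 = 3 - 20 = -17
uv = -19 - 17*e12


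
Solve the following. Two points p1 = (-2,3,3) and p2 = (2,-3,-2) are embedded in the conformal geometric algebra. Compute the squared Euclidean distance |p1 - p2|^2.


p1 - p2 = (-4, 6, 5)
|p1 - p2|^2 = (-4)^2 + 6^2 + 5^2
= 16 + 36 + 25
= 77


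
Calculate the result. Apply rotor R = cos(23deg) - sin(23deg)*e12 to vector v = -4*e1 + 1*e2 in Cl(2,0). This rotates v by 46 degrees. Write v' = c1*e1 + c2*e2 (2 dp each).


Rotor R = cos(23deg) - sin(23deg)*e12
Rotation angle theta = 2 * 23 = 46 degrees
v' = R*v*~R rotates v by theta.
cos(46deg) = 0.6947, sin(46deg) = 0.7193
v'_1 = -4*cos(46deg) - 1*sin(46deg)
= -4*0.6947 - 1*0.7193
= -3.50
v'_2 = -4*sin(46deg) + 1*cos(46deg)
= -4*0.7193 + 1*0.6947
= -2.18
v' = -3.50*e1 - 2.18*e2


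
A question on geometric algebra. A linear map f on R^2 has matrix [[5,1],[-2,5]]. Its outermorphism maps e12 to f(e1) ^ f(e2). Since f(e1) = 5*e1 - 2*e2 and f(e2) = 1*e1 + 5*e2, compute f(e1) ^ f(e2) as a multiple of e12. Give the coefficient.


The outermorphism of a linear map f sends e1^e2 to f(e1)^f(e2).
f(e1) = 5*e1 - 2*e2
f(e2) = 1*e1 + 5*e2
f(e1) ^ f(e2) = (5*e1 - 2*e2) ^ (1*e1 + 5*e2)
= 5*5*e12 + (-2)*1*e21
= (25 - (-2))*e12
= 27*e12
Coefficient = 27


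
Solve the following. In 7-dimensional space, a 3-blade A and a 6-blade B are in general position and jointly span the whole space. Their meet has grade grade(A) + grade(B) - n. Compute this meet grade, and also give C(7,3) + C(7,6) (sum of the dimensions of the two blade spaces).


Meet grade = grade(A) + grade(B) - n
= 3 + 6 - 7 = 2
C(7,3) = 35
C(7,6) = 7
dim_A + dim_B = 35 + 7 = 42


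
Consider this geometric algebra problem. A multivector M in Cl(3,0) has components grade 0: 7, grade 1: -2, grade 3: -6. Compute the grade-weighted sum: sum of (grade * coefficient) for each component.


Grade-weighted sum = sum of grade_k * coefficient_k
0*7 = 0
1*(-2) = -2
3*(-6) = -18
Total = 0 + (-2) + (-18) = -20


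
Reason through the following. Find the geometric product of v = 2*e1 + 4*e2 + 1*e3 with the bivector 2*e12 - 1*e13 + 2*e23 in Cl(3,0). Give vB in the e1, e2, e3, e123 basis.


vB has grade-1 (vector) and grade-3 (trivector) parts: vB = (v _| B) + (v ^ B).
Vector part <vB>_1:
  e1: -v2*b12 - v3*b13 = -(4)*(2) - (1)*(-1) = -7
  e2: v1*b12 - v3*b23 = (2)*(2) - (1)*(2) = 2
  e3: v1*b13 + v2*b23 = (2)*(-1) + (4)*(2) = 6
Trivector part <vB>_3:
  e123: v1*b23 - v2*b13 + v3*b12 = (2)*(2) - (4)*(-1) + (1)*(2) = 10
vB = -7*e1 + 2*e2 + 6*e3 + 10*e123


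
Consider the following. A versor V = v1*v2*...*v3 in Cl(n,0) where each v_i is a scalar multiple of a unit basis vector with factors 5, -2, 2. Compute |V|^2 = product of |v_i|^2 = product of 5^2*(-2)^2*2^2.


Each vector v_i has |v_i|^2 = s_i^2
Squared scales: 5^2 = 25, (-2)^2 = 4, 2^2 = 4
|V|^2 = 25 * 4 * 4
= 400


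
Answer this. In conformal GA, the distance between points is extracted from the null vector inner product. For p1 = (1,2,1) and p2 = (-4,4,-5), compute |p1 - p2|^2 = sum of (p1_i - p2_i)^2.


p1 - p2 = (5, -2, 6)
|p1 - p2|^2 = 5^2 + (-2)^2 + 6^2
= 25 + 4 + 36
= 65


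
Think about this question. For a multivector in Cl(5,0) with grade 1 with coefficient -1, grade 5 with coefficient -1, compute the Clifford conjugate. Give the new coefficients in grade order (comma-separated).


Clifford conjugate sign for grade k: (-1)^(k(k+1)/2)
Grade 1: (-1)^(1*2/2) = (-1)^1 = -1, coeff -1 -> 1
Grade 5: (-1)^(5*6/2) = (-1)^15 = -1, coeff -1 -> 1
Conjugated coefficients: 1, 1


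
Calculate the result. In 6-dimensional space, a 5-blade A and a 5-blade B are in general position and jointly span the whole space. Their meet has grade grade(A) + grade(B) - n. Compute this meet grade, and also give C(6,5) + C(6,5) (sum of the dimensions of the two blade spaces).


Meet grade = grade(A) + grade(B) - n
= 5 + 5 - 6 = 4
C(6,5) = 6
C(6,5) = 6
dim_A + dim_B = 6 + 6 = 12


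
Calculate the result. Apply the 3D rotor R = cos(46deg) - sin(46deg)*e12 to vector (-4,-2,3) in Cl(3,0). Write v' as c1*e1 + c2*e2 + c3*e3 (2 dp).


Rotor R = cos(46deg) - sin(46deg)*e12
Rotation angle theta = 2 * 46 = 92 degrees in the e12 plane (e1 -> e2).
The component perpendicular to the plane (e3) is invariant: v'_3 = v3 = 3.00
cos(92deg) = -0.0349, sin(92deg) = 0.9994
v'_1 = v1*cos(theta) - v2*sin(theta) = -4*(-0.0349) - (-2)*0.9994 = 2.14
v'_2 = v1*sin(theta) + v2*cos(theta) = -4*0.9994 + (-2)*(-0.0349) = -3.93
v' = 2.14*e1 - 3.93*e2 + 3.00*e3


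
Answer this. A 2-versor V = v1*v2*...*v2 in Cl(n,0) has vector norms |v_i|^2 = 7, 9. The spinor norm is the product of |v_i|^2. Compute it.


Spinor norm N(V) = |v1|^2 * |v2|^2 * ... * |v2|^2
= 7 * 9
Running product: 7, 63
N(V) = 63


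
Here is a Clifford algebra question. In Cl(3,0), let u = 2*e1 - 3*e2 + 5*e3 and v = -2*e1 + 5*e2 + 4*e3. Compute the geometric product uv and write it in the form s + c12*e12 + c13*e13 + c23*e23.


In Cl(3,0): e_i^2 = 1, e_ie_j = -e_je_i for i != j.
Scalar part = u . v = 2*(-2) + (-3)*5 + 5*4
= -4 + (-15) + 20 = 1
e12 coeff = 2*5 - (-3)*(-2) = 10 - 6 = 4
e13 coeff = 2*4 - 5*(-2) = 8 - (-10) = 18
e23 coeff = (-3)*4 - 5*5 = -12 - 25 = -37
uv = 1 + 4*e12 + 18*e13 - 37*e23


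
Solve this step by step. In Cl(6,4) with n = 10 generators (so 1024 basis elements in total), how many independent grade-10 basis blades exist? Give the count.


Number of grade-k basis blades in Cl(p,q) with n = p + q is C(n, k).
n = 6 + 4 = 10
C(10, 10) = 10! / (10! * 0!)
= 3628800 / (3628800 * 1)
= 1


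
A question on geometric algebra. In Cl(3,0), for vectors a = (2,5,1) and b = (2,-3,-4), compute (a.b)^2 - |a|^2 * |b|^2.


a . b = 2*2 + 5*(-3) + 1*(-4)
= 4 + (-15) + (-4) = -15
|a|^2 = 2^2 + 5^2 + 1^2 = 30
|b|^2 = 2^2 + (-3)^2 + (-4)^2 = 29
(a.b)^2 = (-15)^2 = 225
|a|^2 * |b|^2 = 30 * 29 = 870
Result = 225 - 870 = -645


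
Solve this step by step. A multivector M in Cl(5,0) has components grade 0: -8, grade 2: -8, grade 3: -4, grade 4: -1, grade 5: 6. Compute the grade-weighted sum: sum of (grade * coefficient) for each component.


Grade-weighted sum = sum of grade_k * coefficient_k
0*(-8) = 0
2*(-8) = -16
3*(-4) = -12
4*(-1) = -4
5*6 = 30
Total = 0 + (-16) + (-12) + (-4) + 30 = -2


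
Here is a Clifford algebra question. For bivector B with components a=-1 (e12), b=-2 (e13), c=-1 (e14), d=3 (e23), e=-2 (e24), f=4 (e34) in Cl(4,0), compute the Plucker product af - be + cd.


Plucker relation: af - be + cd
a*f = (-1)*4 = -4
b*e = (-2)*(-2) = 4
c*d = (-1)*3 = -3
af - be + cd = -4 - 4 + (-3)
= -11


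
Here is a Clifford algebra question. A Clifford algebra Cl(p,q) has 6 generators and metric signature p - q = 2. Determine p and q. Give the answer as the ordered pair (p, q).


We need p + q = 6 and p - q = 2.
Adding: 2p = 6 + 2 = 8, so p = 4.
Then q = 6 - 4 = 2.
(p, q) = (4, 2)


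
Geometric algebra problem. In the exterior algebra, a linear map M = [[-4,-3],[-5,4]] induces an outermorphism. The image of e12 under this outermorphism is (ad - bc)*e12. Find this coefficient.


The outermorphism of a linear map f sends e1^e2 to f(e1)^f(e2).
f(e1) = -4*e1 - 5*e2
f(e2) = -3*e1 + 4*e2
f(e1) ^ f(e2) = (-4*e1 - 5*e2) ^ (-3*e1 + 4*e2)
= (-4)*4*e12 + (-5)*(-3)*e21
= (-16 - 15)*e12
= -31*e12
Coefficient = -31


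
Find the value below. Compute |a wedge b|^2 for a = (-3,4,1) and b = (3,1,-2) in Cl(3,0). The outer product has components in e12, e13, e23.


a wedge b = (a1*b2 - a2*b1)*e12 + (a1*b3 - a3*b1)*e13 + (a2*b3 - a3*b2)*e23
e12 coeff: (-3)*1 - 4*3 = -3 - 12 = -15
e13 coeff: (-3)*(-2) - 1*3 = 6 - 3 = 3
e23 coeff: 4*(-2) - 1*1 = -8 - 1 = -9
|a wedge b|^2 = (-15)^2 + 3^2 + (-9)^2
= 225 + 9 + 81
= 315


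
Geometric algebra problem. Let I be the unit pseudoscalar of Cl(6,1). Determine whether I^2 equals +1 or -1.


The pseudoscalar I = e1...e_n (product of all n generators) of Cl(p,q) satisfies I^2 = (-1)^(q + n(n-1)/2).
p = 6, q = 1, n = p + q = 7
n(n-1)/2 = 7 * 6 / 2 = 21
Exponent = q + n(n-1)/2 = 1 + 21 = 22
I^2 = (-1)^22 = +1


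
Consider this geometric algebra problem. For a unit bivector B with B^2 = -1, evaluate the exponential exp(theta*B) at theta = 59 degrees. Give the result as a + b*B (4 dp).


For a unit bivector B with B^2 = -1, the exponential series gives
e^(theta*B) = cos(theta) + sin(theta)*B (the GA analogue of Euler's formula).
theta = 59 degrees = 1.029744 rad
cos(59 deg) = 0.5150
sin(59 deg) = 0.8572
exp(theta*B) = 0.5150 + 0.8572*B


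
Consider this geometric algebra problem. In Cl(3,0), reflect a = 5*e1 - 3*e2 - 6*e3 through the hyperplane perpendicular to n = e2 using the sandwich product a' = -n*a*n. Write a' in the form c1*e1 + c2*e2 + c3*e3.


Reflection formula: a' = -n*a*n, with n = e2 (unit vector, n^2 = 1).
For reflection through hyperplane perp to e2:
The component along e2 flips sign, others stay.
a = (5, -3, -6)
a' = (5, 3, -6)
a' = 5*e1 + 3*e2 - 6*e3


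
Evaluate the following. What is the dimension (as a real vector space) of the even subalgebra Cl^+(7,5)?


Even subalgebra dimension = 2^(n-1)
n = 7 + 5 = 12
2^(12 - 1) = 2^11 = 2048
Verification: sum of C(12,k) for even k = 1 + 66 + 495 + 924 + 495 + 66 + 1 = 2048
Result = 2048


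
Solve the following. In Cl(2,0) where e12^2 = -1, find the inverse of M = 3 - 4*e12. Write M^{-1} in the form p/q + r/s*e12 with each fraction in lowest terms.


M = 3 - 4*e12, where e12^2 = -1.
Since M commutes with its reverse ~M = a - b*e12, M * ~M = a^2 - b^2*e12^2 = a^2 + b^2.
So M^{-1} = ~M / (a^2 + b^2) = (a - b*e12)/(a^2 + b^2).
a^2 + b^2 = 9 + 16 = 25
Scalar part = 3/25 = 3/25
Bivector coeff = 4/25 = 4/25
M^{-1} = 3/25 + 4/25*e12


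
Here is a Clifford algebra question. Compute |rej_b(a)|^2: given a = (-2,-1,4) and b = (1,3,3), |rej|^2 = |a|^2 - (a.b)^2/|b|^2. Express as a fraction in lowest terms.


|a|^2 = (-2)^2 + (-1)^2 + 4^2 = 21
|b|^2 = 1^2 + 3^2 + 3^2 = 19
a . b = (-2)*1 + (-1)*3 + 4*3 = 7
(a.b)^2 = 7^2 = 49
|rej|^2 = 21 - 49/19
= (399 - 49)/19
= 350/19
In lowest terms: 350/19


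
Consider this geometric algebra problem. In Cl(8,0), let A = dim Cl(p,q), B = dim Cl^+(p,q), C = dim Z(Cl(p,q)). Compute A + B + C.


n = 8 + 0 = 8
Total dim = 2^8 = 256
Even subalgebra dim = 2^7 = 128
n is even, so center dim = 1
Sum = 256 + 128 + 1 = 385


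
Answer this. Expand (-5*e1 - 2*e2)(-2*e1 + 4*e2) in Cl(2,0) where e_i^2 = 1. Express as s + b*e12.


Expand: (-5*e1 - 2*e2)(-2*e1 + 4*e2)
= (-5)*(-2)*e1e1 + (-5)*4*e1e2 + (-2)*(-2)*e2e1 + (-2)*4*e2e2
Using e1^2 = e2^2 = 1, e2e1 = -e1e2:
Scalar part s = (-5)*(-2) + (-2)*4 = 10 + (-8) = 2
Bivector part b = (-5)*4 - (-2)*(-2) = -20 - 4 = -24
uv = 2 - 24*e12


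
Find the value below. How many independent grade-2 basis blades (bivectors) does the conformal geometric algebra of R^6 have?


The conformal model of R^6 uses Cl(7,1) with m = 6 + 2 = 8 generators.
Number of grade-2 blades = C(m, 2) = C(8, 2)
= 8*7/2 = 28


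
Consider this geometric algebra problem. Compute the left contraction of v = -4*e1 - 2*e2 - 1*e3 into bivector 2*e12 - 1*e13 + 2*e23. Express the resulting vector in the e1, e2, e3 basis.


Left contraction v _| B = <vB>_1 (grade-1 part of the geometric product vB).
Using e1_|e12 = e2, e2_|e12 = -e1, e1_|e13 = e3, e3_|e13 = -e1, e2_|e23 = e3, e3_|e23 = -e2:
e1 coeff: -v2*b12 - v3*b13 = -(-2)*(2) - (-1)*(-1) = 3
e2 coeff: v1*b12 - v3*b23 = (-4)*(2) - (-1)*(2) = -6
e3 coeff: v1*b13 + v2*b23 = (-4)*(-1) + (-2)*(2) = 0
v _| B = 3*e1 - 6*e2 + 0*e3


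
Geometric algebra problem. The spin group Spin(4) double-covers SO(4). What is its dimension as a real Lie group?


Spin(n) double-covers SO(n); both have Lie algebra so(n) of dimension n(n-1)/2.
n = 4
n(n-1) = 4 * 3 = 12
dim Spin(4) = 12/2 = 6


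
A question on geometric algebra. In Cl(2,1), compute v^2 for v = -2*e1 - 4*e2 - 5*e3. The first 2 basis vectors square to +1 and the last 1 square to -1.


v^2 = sum of c_i^2 * e_i^2
Positive signature terms (e_i^2 = +1): (-2)^2 + (-4)^2 = 20
Negative signature terms (e_j^2 = -1): (-5)^2 = 25
v^2 = 20 - 25 = -5


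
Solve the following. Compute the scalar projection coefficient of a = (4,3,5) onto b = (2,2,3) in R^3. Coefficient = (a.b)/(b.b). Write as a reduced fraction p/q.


Projection coefficient = (a . b) / (b . b)
a . b = 4*2 + 3*2 + 5*3
= 8 + 6 + 15 = 29
b . b = 2^2 + 2^2 + 3^2
= 4 + 4 + 9 = 17
Coefficient = 29/17
In lowest terms: 29/17


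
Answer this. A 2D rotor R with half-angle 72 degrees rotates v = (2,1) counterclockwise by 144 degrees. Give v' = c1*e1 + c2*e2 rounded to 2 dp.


Rotor R = cos(72deg) - sin(72deg)*e12
Rotation angle theta = 2 * 72 = 144 degrees
v' = R*v*~R rotates v by theta.
cos(144deg) = -0.8090, sin(144deg) = 0.5878
v'_1 = 2*cos(144deg) - 1*sin(144deg)
= 2*(-0.8090) - 1*0.5878
= -2.21
v'_2 = 2*sin(144deg) + 1*cos(144deg)
= 2*0.5878 + 1*(-0.8090)
= 0.37
v' = -2.21*e1 + 0.37*e2


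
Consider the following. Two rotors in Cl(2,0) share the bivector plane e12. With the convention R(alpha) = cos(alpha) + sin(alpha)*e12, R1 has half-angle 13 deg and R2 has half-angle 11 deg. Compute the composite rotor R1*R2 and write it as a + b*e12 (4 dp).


Same-plane rotors commute and their half-angles add:
R1*R2 = cos(a1 + a2) + sin(a1 + a2)*e12.
a1 + a2 = 13 + 11 = 24 deg
cos(24 deg) = 0.9135
sin(24 deg) = 0.4067
R1*R2 = 0.9135 + 0.4067*e12


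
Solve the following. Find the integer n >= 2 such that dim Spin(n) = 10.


dim Spin(n) = dim so(n) = n(n-1)/2.
Solve n(n-1)/2 = 10, i.e. n^2 - n - 20 = 0.
Discriminant = 1 + 8*10 = 81
n = (1 + sqrt(81))/2 = (1 + 9)/2 = 5


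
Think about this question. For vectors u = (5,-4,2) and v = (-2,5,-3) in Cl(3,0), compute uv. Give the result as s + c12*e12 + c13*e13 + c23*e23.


In Cl(3,0): e_i^2 = 1, e_ie_j = -e_je_i for i != j.
Scalar part = u . v = 5*(-2) + (-4)*5 + 2*(-3)
= -10 + (-20) + (-6) = -36
e12 coeff = 5*5 - (-4)*(-2) = 25 - 8 = 17
e13 coeff = 5*(-3) - 2*(-2) = -15 - (-4) = -11
e23 coeff = (-4)*(-3) - 2*5 = 12 - 10 = 2
uv = -36 + 17*e12 - 11*e13 + 2*e23


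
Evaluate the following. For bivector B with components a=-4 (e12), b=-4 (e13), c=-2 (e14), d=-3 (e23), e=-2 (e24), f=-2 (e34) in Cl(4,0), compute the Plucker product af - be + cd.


Plucker relation: af - be + cd
a*f = (-4)*(-2) = 8
b*e = (-4)*(-2) = 8
c*d = (-2)*(-3) = 6
af - be + cd = 8 - 8 + 6
= 6


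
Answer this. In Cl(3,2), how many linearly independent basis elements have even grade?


Even subalgebra dimension = 2^(n-1)
n = 3 + 2 = 5
2^(5 - 1) = 2^4 = 16
Verification: sum of C(5,k) for even k = 1 + 10 + 5 = 16
Result = 16


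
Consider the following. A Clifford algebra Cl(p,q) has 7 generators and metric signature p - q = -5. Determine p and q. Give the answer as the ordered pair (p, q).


We need p + q = 7 and p - q = -5.
Adding: 2p = 7 + (-5) = 2, so p = 1.
Then q = 7 - 1 = 6.
(p, q) = (1, 6)
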